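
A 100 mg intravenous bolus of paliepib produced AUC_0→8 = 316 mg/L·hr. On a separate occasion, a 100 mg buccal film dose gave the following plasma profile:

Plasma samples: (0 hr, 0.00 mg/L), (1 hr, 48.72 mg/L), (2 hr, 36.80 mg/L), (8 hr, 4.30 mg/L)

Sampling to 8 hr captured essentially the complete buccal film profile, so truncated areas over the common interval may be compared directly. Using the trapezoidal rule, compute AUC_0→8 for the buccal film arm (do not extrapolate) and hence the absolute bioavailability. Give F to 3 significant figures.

F = 0.603

Trapezoidal AUC_0→8 (buccal film):
  [0→1]: (0.00+48.72)/2 × 1 = 24.36
  [1→2]: (48.72+36.80)/2 × 1 = 42.76
  [2→8]: (36.80+4.30)/2 × 6 = 123.3
  Sum = 190.42 mg/L·hr
F = (AUC_ev/D_ev)/(AUC_iv/D_iv) = (190.42/100)/(316/100) = 1.9042/3.16 = 0.6026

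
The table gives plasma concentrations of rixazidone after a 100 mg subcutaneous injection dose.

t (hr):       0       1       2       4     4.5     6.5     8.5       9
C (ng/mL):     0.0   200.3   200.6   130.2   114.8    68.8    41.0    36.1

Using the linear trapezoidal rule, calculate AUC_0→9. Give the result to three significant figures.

AUC = 1010 ng/mL·hr

Trapezoidal AUC_0→9:
  [0→1]: (0.0+200.3)/2 × 1 = 100.15
  [1→2]: (200.3+200.6)/2 × 1 = 200.45
  [2→4]: (200.6+130.2)/2 × 2 = 330.8
  [4→4.5]: (130.2+114.8)/2 × 0.5 = 61.25
  [4.5→6.5]: (114.8+68.8)/2 × 2 = 183.6
  [6.5→8.5]: (68.8+41.0)/2 × 2 = 109.8
  [8.5→9]: (41.0+36.1)/2 × 0.5 = 19.275
  Sum = 1005.325 ng/mL·hr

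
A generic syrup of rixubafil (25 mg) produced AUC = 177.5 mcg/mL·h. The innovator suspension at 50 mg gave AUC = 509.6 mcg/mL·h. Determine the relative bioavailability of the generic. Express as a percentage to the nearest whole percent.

F_rel = 70%

F_rel = (AUC_test/D_test) / (AUC_ref/D_ref)
      = (177.5/25) / (509.6/50)
      = 7.1 / 10.192 = 0.6966 = 69.66%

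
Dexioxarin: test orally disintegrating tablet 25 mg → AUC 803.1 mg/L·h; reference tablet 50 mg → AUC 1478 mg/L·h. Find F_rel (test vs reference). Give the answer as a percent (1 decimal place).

F_rel = (AUC_test/D_test) / (AUC_ref/D_ref)
      = (803.1/25) / (1478/50)
      = 32.124 / 29.56 = 1.0867 = 108.67%

F_rel = 108.7%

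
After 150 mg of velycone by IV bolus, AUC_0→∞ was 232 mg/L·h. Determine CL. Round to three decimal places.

CL = 0.647 L/h

CL = Dose_iv / AUC_0→∞
   = 150 / 232 = 0.646552 L/h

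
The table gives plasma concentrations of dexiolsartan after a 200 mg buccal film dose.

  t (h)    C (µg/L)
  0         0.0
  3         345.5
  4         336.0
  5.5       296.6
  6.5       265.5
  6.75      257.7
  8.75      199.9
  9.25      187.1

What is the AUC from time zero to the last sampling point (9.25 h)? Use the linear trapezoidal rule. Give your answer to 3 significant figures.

Trapezoidal AUC_0→9.25:
  [0→3]: (0.0+345.5)/2 × 3 = 518.25
  [3→4]: (345.5+336.0)/2 × 1 = 340.75
  [4→5.5]: (336.0+296.6)/2 × 1.5 = 474.45
  [5.5→6.5]: (296.6+265.5)/2 × 1 = 281.05
  [6.5→6.75]: (265.5+257.7)/2 × 0.25 = 65.4
  [6.75→8.75]: (257.7+199.9)/2 × 2 = 457.6
  [8.75→9.25]: (199.9+187.1)/2 × 0.5 = 96.75
  Sum = 2234.25 µg/L·h

AUC = 2230 µg/L·h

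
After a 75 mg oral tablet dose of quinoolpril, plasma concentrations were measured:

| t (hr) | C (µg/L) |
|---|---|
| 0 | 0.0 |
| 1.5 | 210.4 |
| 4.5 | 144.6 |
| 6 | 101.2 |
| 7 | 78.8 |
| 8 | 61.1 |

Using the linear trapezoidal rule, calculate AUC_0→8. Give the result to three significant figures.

Trapezoidal AUC_0→8:
  [0→1.5]: (0.0+210.4)/2 × 1.5 = 157.8
  [1.5→4.5]: (210.4+144.6)/2 × 3 = 532.5
  [4.5→6]: (144.6+101.2)/2 × 1.5 = 184.35
  [6→7]: (101.2+78.8)/2 × 1 = 90.0
  [7→8]: (78.8+61.1)/2 × 1 = 69.95
  Sum = 1034.6 µg/L·hr

AUC = 1030 µg/L·hr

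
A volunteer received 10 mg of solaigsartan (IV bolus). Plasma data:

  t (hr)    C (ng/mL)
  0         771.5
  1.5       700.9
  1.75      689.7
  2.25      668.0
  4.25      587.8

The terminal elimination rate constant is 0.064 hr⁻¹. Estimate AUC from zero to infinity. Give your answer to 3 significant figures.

Trapezoidal AUC_0→4.25:
  [0→1.5]: (771.5+700.9)/2 × 1.5 = 1104.3
  [1.5→1.75]: (700.9+689.7)/2 × 0.25 = 173.825
  [1.75→2.25]: (689.7+668.0)/2 × 0.5 = 339.425
  [2.25→4.25]: (668.0+587.8)/2 × 2 = 1255.8
  Sum = 2873.35 ng/mL·hr
Extrapolated tail: C_last / k_e = 587.8 / 0.064 = 9184.375
AUC_0→∞ = 2873.35 + 9184.375 = 12057.725 ng/mL·hr

AUC = 12100 ng/mL·hr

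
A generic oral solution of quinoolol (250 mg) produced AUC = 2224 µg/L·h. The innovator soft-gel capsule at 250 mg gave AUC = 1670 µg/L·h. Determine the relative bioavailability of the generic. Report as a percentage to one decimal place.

F_rel = (AUC_test/D_test) / (AUC_ref/D_ref)
      = (2224/250) / (1670/250)
      = 8.896 / 6.68 = 1.3317 = 133.17%

F_rel = 133.2%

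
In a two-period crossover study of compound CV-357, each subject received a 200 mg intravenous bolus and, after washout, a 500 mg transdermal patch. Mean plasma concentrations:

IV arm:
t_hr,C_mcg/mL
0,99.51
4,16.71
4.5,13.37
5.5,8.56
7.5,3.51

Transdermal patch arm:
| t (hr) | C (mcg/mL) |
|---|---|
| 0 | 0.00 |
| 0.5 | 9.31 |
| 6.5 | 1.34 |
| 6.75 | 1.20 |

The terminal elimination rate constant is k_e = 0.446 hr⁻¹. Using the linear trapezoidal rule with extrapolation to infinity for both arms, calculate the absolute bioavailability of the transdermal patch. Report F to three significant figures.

Trapezoidal AUC_0→7.5 (IV):
  [0→4]: (99.51+16.71)/2 × 4 = 232.44
  [4→4.5]: (16.71+13.37)/2 × 0.5 = 7.52
  [4.5→5.5]: (13.37+8.56)/2 × 1 = 10.965
  [5.5→7.5]: (8.56+3.51)/2 × 2 = 12.07
  Sum = 262.995 mcg/mL·hr
IV tail: 3.51/0.446 = 7.870; AUC_iv,0→∞ = 262.995 + 7.870 = 270.865 mcg/mL·hr
Trapezoidal AUC_0→6.75 (transdermal patch):
  [0→0.5]: (0.00+9.31)/2 × 0.5 = 2.3275
  [0.5→6.5]: (9.31+1.34)/2 × 6 = 31.95
  [6.5→6.75]: (1.34+1.20)/2 × 0.25 = 0.3175
  Sum = 34.595 mcg/mL·hr
transdermal patch tail: 1.20/0.446 = 2.691; AUC_ev,0→∞ = 34.595 + 2.691 = 37.286 mcg/mL·hr
F = (AUC_ev/D_ev)/(AUC_iv/D_iv) = (37.286/500)/(270.865/200) = 0.074572/1.354325 = 0.0551

F = 0.0551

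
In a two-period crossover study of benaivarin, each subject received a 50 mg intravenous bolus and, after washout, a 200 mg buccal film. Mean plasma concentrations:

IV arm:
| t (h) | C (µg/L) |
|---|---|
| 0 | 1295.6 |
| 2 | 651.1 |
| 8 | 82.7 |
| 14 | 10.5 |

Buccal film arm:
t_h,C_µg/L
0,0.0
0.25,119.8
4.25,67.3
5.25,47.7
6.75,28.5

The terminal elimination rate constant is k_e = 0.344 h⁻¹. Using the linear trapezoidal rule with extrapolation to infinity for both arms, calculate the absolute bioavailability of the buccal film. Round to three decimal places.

Trapezoidal AUC_0→14 (IV):
  [0→2]: (1295.6+651.1)/2 × 2 = 1946.7
  [2→8]: (651.1+82.7)/2 × 6 = 2201.4
  [8→14]: (82.7+10.5)/2 × 6 = 279.6
  Sum = 4427.7 µg/L·h
IV tail: 10.5/0.344 = 30.523; AUC_iv,0→∞ = 4427.7 + 30.523 = 4458.223 µg/L·h
Trapezoidal AUC_0→6.75 (buccal film):
  [0→0.25]: (0.0+119.8)/2 × 0.25 = 14.975
  [0.25→4.25]: (119.8+67.3)/2 × 4 = 374.2
  [4.25→5.25]: (67.3+47.7)/2 × 1 = 57.5
  [5.25→6.75]: (47.7+28.5)/2 × 1.5 = 57.15
  Sum = 503.825 µg/L·h
buccal film tail: 28.5/0.344 = 82.849; AUC_ev,0→∞ = 503.825 + 82.849 = 586.674 µg/L·h
F = (AUC_ev/D_ev)/(AUC_iv/D_iv) = (586.674/200)/(4458.223/50) = 2.93337/89.16446 = 0.0329

F = 0.033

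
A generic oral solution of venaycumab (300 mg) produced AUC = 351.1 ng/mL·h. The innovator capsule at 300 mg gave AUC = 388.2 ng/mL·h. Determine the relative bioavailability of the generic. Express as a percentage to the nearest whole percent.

F_rel = 90%

F_rel = (AUC_test/D_test) / (AUC_ref/D_ref)
      = (351.1/300) / (388.2/300)
      = 1.17033 / 1.294 = 0.9044 = 90.44%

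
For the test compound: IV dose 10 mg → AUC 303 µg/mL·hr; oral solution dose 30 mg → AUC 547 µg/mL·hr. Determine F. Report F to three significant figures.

F = (AUC_ev / D_ev) / (AUC_iv / D_iv)
  = (547/30) / (303/10)
  = 18.2333 / 30.3 = 0.6018

F = 0.602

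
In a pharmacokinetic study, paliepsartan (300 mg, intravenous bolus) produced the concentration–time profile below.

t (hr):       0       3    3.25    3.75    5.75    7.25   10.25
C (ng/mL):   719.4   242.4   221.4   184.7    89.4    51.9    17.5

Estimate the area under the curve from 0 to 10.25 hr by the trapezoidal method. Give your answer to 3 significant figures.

Trapezoidal AUC_0→10.25:
  [0→3]: (719.4+242.4)/2 × 3 = 1442.7
  [3→3.25]: (242.4+221.4)/2 × 0.25 = 57.975
  [3.25→3.75]: (221.4+184.7)/2 × 0.5 = 101.525
  [3.75→5.75]: (184.7+89.4)/2 × 2 = 274.1
  [5.75→7.25]: (89.4+51.9)/2 × 1.5 = 105.975
  [7.25→10.25]: (51.9+17.5)/2 × 3 = 104.1
  Sum = 2086.375 ng/mL·hr

AUC = 2090 ng/mL·hr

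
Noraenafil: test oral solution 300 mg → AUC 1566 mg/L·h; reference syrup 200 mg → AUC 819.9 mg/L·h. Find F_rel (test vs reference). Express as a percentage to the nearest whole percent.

F_rel = (AUC_test/D_test) / (AUC_ref/D_ref)
      = (1566/300) / (819.9/200)
      = 5.22 / 4.0995 = 1.2733 = 127.33%

F_rel = 127%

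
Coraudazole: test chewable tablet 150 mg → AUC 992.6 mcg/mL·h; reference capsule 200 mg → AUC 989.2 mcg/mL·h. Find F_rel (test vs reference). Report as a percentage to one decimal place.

F_rel = 133.8%

F_rel = (AUC_test/D_test) / (AUC_ref/D_ref)
      = (992.6/150) / (989.2/200)
      = 6.61733 / 4.946 = 1.3379 = 133.79%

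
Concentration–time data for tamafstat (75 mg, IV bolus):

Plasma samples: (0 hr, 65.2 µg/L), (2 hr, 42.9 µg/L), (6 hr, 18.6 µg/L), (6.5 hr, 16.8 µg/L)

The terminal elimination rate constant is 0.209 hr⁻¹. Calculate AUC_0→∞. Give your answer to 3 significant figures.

Trapezoidal AUC_0→6.5:
  [0→2]: (65.2+42.9)/2 × 2 = 108.1
  [2→6]: (42.9+18.6)/2 × 4 = 123.0
  [6→6.5]: (18.6+16.8)/2 × 0.5 = 8.85
  Sum = 239.95 µg/L·hr
Extrapolated tail: C_last / k_e = 16.8 / 0.209 = 80.383
AUC_0→∞ = 239.95 + 80.383 = 320.333 µg/L·hr

AUC = 320 µg/L·hr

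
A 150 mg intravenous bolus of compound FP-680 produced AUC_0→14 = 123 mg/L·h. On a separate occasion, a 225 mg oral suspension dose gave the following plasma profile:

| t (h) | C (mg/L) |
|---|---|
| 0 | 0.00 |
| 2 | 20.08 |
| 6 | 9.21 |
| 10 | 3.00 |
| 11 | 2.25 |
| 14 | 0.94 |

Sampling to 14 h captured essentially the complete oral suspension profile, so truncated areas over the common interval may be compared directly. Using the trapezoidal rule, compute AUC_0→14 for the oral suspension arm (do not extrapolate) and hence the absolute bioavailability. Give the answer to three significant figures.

Trapezoidal AUC_0→14 (oral suspension):
  [0→2]: (0.00+20.08)/2 × 2 = 20.08
  [2→6]: (20.08+9.21)/2 × 4 = 58.58
  [6→10]: (9.21+3.00)/2 × 4 = 24.42
  [10→11]: (3.00+2.25)/2 × 1 = 2.625
  [11→14]: (2.25+0.94)/2 × 3 = 4.785
  Sum = 110.49 mg/L·h
F = (AUC_ev/D_ev)/(AUC_iv/D_iv) = (110.49/225)/(123/150) = 0.491067/0.82 = 0.5989

F = 0.599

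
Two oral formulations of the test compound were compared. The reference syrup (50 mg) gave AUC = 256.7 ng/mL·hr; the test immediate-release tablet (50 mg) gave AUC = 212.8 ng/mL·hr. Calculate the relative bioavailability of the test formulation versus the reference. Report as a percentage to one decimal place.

F_rel = (AUC_test/D_test) / (AUC_ref/D_ref)
      = (212.8/50) / (256.7/50)
      = 4.256 / 5.134 = 0.8290 = 82.90%

F_rel = 82.9%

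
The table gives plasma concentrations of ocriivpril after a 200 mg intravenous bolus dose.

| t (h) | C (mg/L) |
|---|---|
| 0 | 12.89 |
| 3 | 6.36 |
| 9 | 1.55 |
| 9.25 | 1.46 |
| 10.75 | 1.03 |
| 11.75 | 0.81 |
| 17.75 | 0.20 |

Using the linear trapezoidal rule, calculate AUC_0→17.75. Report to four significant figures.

Trapezoidal AUC_0→17.75:
  [0→3]: (12.89+6.36)/2 × 3 = 28.875
  [3→9]: (6.36+1.55)/2 × 6 = 23.73
  [9→9.25]: (1.55+1.46)/2 × 0.25 = 0.37625
  [9.25→10.75]: (1.46+1.03)/2 × 1.5 = 1.8675
  [10.75→11.75]: (1.03+0.81)/2 × 1 = 0.92
  [11.75→17.75]: (0.81+0.20)/2 × 6 = 3.03
  Sum = 58.79875 mg/L·h

AUC = 58.80 mg/L·h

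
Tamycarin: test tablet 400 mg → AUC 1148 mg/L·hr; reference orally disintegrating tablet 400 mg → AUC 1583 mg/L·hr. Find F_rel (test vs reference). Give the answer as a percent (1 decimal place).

F_rel = (AUC_test/D_test) / (AUC_ref/D_ref)
      = (1148/400) / (1583/400)
      = 2.87 / 3.9575 = 0.7252 = 72.52%

F_rel = 72.5%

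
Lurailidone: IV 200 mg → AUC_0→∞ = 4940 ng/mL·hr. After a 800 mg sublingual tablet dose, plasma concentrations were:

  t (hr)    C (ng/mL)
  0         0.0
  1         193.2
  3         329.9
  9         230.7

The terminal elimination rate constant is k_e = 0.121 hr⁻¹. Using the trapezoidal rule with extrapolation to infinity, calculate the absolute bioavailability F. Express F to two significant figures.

Trapezoidal AUC_0→9 (sublingual tablet):
  [0→1]: (0.0+193.2)/2 × 1 = 96.6
  [1→3]: (193.2+329.9)/2 × 2 = 523.1
  [3→9]: (329.9+230.7)/2 × 6 = 1681.8
  Sum = 2301.5 ng/mL·hr
Tail: C_last/k_e = 230.7/0.121 = 1906.612
AUC_0→∞ (sublingual tablet) = 2301.5 + 1906.612 = 4208.112 ng/mL·hr
F = (AUC_ev/D_ev)/(AUC_iv/D_iv) = (4208.112/800)/(4940/200) = 5.26014/24.7 = 0.2130

F = 0.21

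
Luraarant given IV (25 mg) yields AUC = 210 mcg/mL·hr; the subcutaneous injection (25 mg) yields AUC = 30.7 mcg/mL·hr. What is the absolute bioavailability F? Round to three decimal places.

F = 0.146

F = (AUC_ev / D_ev) / (AUC_iv / D_iv)
  = (30.7/25) / (210/25)
  = 1.228 / 8.4 = 0.1462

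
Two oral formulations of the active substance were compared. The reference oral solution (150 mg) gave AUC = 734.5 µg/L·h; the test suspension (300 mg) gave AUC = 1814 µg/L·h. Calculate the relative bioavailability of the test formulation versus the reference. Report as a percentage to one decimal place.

F_rel = 123.5%

F_rel = (AUC_test/D_test) / (AUC_ref/D_ref)
      = (1814/300) / (734.5/150)
      = 6.04667 / 4.89667 = 1.2349 = 123.49%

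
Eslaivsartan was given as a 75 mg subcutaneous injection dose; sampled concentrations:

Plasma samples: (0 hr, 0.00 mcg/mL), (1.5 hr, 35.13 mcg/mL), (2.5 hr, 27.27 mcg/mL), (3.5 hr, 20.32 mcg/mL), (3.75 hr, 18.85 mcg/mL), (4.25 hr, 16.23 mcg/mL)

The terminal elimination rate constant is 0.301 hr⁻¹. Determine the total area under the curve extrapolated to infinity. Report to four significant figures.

Trapezoidal AUC_0→4.25:
  [0→1.5]: (0.00+35.13)/2 × 1.5 = 26.3475
  [1.5→2.5]: (35.13+27.27)/2 × 1 = 31.2
  [2.5→3.5]: (27.27+20.32)/2 × 1 = 23.795
  [3.5→3.75]: (20.32+18.85)/2 × 0.25 = 4.89625
  [3.75→4.25]: (18.85+16.23)/2 × 0.5 = 8.77
  Sum = 95.00875 mcg/mL·hr
Extrapolated tail: C_last / k_e = 16.23 / 0.301 = 53.920
AUC_0→∞ = 95.00875 + 53.920 = 148.92875 mcg/mL·hr

AUC = 148.9 mcg/mL·hr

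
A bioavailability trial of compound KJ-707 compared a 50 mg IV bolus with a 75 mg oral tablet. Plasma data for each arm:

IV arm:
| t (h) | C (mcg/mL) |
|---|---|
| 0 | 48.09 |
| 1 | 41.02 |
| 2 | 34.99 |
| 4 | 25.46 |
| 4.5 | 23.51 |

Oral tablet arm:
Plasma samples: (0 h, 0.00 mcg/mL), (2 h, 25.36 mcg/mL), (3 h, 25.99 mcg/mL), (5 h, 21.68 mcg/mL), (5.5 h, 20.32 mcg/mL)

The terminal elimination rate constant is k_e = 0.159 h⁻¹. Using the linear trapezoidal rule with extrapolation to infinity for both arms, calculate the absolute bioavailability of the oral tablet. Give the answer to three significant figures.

Trapezoidal AUC_0→4.5 (IV):
  [0→1]: (48.09+41.02)/2 × 1 = 44.555
  [1→2]: (41.02+34.99)/2 × 1 = 38.005
  [2→4]: (34.99+25.46)/2 × 2 = 60.45
  [4→4.5]: (25.46+23.51)/2 × 0.5 = 12.2425
  Sum = 155.2525 mcg/mL·h
IV tail: 23.51/0.159 = 147.862; AUC_iv,0→∞ = 155.2525 + 147.862 = 303.1145 mcg/mL·h
Trapezoidal AUC_0→5.5 (oral tablet):
  [0→2]: (0.00+25.36)/2 × 2 = 25.36
  [2→3]: (25.36+25.99)/2 × 1 = 25.675
  [3→5]: (25.99+21.68)/2 × 2 = 47.67
  [5→5.5]: (21.68+20.32)/2 × 0.5 = 10.5
  Sum = 109.205 mcg/mL·h
oral tablet tail: 20.32/0.159 = 127.799; AUC_ev,0→∞ = 109.205 + 127.799 = 237.004 mcg/mL·h
F = (AUC_ev/D_ev)/(AUC_iv/D_iv) = (237.004/75)/(303.1145/50) = 3.16005/6.06229 = 0.5213

F = 0.521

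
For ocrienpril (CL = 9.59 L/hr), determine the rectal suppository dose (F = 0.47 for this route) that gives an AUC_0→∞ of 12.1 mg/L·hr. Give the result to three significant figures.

Dose = 247 mg

Dose = CL × AUC_0→∞ / F
     = 9.59 × 12.1 / 0.47 = 246.891 mg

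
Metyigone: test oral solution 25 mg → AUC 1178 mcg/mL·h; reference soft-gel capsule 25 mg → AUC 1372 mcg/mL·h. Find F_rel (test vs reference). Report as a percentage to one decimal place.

F_rel = 85.9%

F_rel = (AUC_test/D_test) / (AUC_ref/D_ref)
      = (1178/25) / (1372/25)
      = 47.12 / 54.88 = 0.8586 = 85.86%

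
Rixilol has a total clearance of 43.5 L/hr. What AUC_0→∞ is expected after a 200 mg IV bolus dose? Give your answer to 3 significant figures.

AUC = 4.60 mg/L·hr

AUC_0→∞ = Dose_iv / CL
        = 200 / 43.5 = 4.5977 mg/L·hr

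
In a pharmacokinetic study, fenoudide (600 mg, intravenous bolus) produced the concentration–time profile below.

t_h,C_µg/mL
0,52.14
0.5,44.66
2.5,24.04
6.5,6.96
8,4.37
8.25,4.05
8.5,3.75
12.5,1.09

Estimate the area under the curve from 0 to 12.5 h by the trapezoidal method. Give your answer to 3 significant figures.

AUC = 175 µg/mL·h

Trapezoidal AUC_0→12.5:
  [0→0.5]: (52.14+44.66)/2 × 0.5 = 24.2
  [0.5→2.5]: (44.66+24.04)/2 × 2 = 68.7
  [2.5→6.5]: (24.04+6.96)/2 × 4 = 62.0
  [6.5→8]: (6.96+4.37)/2 × 1.5 = 8.4975
  [8→8.25]: (4.37+4.05)/2 × 0.25 = 1.0525
  [8.25→8.5]: (4.05+3.75)/2 × 0.25 = 0.975
  [8.5→12.5]: (3.75+1.09)/2 × 4 = 9.68
  Sum = 175.105 µg/mL·h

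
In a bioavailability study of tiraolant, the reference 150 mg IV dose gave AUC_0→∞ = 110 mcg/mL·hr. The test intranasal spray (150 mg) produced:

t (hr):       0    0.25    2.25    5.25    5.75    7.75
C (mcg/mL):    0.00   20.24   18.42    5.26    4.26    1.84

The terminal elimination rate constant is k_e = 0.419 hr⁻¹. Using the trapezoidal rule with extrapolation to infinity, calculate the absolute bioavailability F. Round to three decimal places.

Trapezoidal AUC_0→7.75 (intranasal spray):
  [0→0.25]: (0.00+20.24)/2 × 0.25 = 2.53
  [0.25→2.25]: (20.24+18.42)/2 × 2 = 38.66
  [2.25→5.25]: (18.42+5.26)/2 × 3 = 35.52
  [5.25→5.75]: (5.26+4.26)/2 × 0.5 = 2.38
  [5.75→7.75]: (4.26+1.84)/2 × 2 = 6.1
  Sum = 85.19 mcg/mL·hr
Tail: C_last/k_e = 1.84/0.419 = 4.391
AUC_0→∞ (intranasal spray) = 85.19 + 4.391 = 89.581 mcg/mL·hr
F = (AUC_ev/D_ev)/(AUC_iv/D_iv) = (89.581/150)/(110/150) = 0.597207/0.733333 = 0.8144

F = 0.814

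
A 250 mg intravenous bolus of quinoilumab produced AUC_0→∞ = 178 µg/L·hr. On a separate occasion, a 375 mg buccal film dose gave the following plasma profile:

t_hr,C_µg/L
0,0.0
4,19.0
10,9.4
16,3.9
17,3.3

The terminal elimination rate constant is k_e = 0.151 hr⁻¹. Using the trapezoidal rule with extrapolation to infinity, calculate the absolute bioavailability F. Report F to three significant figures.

F = 0.706

Trapezoidal AUC_0→17 (buccal film):
  [0→4]: (0.0+19.0)/2 × 4 = 38.0
  [4→10]: (19.0+9.4)/2 × 6 = 85.2
  [10→16]: (9.4+3.9)/2 × 6 = 39.9
  [16→17]: (3.9+3.3)/2 × 1 = 3.6
  Sum = 166.7 µg/L·hr
Tail: C_last/k_e = 3.3/0.151 = 21.854
AUC_0→∞ (buccal film) = 166.7 + 21.854 = 188.554 µg/L·hr
F = (AUC_ev/D_ev)/(AUC_iv/D_iv) = (188.554/375)/(178/250) = 0.502811/0.712 = 0.7062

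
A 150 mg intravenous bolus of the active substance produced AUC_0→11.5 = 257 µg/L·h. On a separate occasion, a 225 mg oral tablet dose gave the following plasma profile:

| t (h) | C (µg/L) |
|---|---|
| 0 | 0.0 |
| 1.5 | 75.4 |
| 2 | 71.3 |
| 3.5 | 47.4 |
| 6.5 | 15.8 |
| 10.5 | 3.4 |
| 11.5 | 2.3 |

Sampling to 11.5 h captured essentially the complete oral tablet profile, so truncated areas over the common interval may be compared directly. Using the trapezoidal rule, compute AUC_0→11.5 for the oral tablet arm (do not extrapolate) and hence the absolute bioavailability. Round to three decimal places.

F = 0.826

Trapezoidal AUC_0→11.5 (oral tablet):
  [0→1.5]: (0.0+75.4)/2 × 1.5 = 56.55
  [1.5→2]: (75.4+71.3)/2 × 0.5 = 36.675
  [2→3.5]: (71.3+47.4)/2 × 1.5 = 89.025
  [3.5→6.5]: (47.4+15.8)/2 × 3 = 94.8
  [6.5→10.5]: (15.8+3.4)/2 × 4 = 38.4
  [10.5→11.5]: (3.4+2.3)/2 × 1 = 2.85
  Sum = 318.3 µg/L·h
F = (AUC_ev/D_ev)/(AUC_iv/D_iv) = (318.3/225)/(257/150) = 1.41467/1.71333 = 0.8257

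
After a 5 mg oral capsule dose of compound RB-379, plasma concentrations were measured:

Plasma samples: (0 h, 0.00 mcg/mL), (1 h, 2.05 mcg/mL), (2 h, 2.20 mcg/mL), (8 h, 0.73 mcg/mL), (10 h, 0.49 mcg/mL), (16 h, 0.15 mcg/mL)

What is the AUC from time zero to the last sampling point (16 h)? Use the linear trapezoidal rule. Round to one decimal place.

AUC = 15.1 mcg/mL·h

Trapezoidal AUC_0→16:
  [0→1]: (0.00+2.05)/2 × 1 = 1.025
  [1→2]: (2.05+2.20)/2 × 1 = 2.125
  [2→8]: (2.20+0.73)/2 × 6 = 8.79
  [8→10]: (0.73+0.49)/2 × 2 = 1.22
  [10→16]: (0.49+0.15)/2 × 6 = 1.92
  Sum = 15.08 mcg/mL·h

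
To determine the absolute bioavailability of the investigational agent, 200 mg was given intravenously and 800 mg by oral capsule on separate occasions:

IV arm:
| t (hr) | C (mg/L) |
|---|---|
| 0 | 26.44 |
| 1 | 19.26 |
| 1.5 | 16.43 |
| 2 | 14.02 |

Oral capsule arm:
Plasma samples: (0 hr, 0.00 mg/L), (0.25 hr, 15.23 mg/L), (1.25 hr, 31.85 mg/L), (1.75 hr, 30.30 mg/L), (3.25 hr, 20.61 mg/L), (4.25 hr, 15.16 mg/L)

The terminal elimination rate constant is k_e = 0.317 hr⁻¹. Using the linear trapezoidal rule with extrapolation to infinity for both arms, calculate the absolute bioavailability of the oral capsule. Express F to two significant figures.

Trapezoidal AUC_0→2 (IV):
  [0→1]: (26.44+19.26)/2 × 1 = 22.85
  [1→1.5]: (19.26+16.43)/2 × 0.5 = 8.9225
  [1.5→2]: (16.43+14.02)/2 × 0.5 = 7.6125
  Sum = 39.385 mg/L·hr
IV tail: 14.02/0.317 = 44.227; AUC_iv,0→∞ = 39.385 + 44.227 = 83.612 mg/L·hr
Trapezoidal AUC_0→4.25 (oral capsule):
  [0→0.25]: (0.00+15.23)/2 × 0.25 = 1.90375
  [0.25→1.25]: (15.23+31.85)/2 × 1 = 23.54
  [1.25→1.75]: (31.85+30.30)/2 × 0.5 = 15.5375
  [1.75→3.25]: (30.30+20.61)/2 × 1.5 = 38.1825
  [3.25→4.25]: (20.61+15.16)/2 × 1 = 17.885
  Sum = 97.04875 mg/L·hr
oral capsule tail: 15.16/0.317 = 47.823; AUC_ev,0→∞ = 97.04875 + 47.823 = 144.87175 mg/L·hr
F = (AUC_ev/D_ev)/(AUC_iv/D_iv) = (144.87175/800)/(83.612/200) = 0.18109/0.41806 = 0.4332

F = 0.43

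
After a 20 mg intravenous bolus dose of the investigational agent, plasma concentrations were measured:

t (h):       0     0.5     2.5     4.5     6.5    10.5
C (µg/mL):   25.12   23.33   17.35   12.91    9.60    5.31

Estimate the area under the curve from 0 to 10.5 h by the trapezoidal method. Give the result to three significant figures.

Trapezoidal AUC_0→10.5:
  [0→0.5]: (25.12+23.33)/2 × 0.5 = 12.1125
  [0.5→2.5]: (23.33+17.35)/2 × 2 = 40.68
  [2.5→4.5]: (17.35+12.91)/2 × 2 = 30.26
  [4.5→6.5]: (12.91+9.60)/2 × 2 = 22.51
  [6.5→10.5]: (9.60+5.31)/2 × 4 = 29.82
  Sum = 135.3825 µg/mL·h

AUC = 135 µg/mL·h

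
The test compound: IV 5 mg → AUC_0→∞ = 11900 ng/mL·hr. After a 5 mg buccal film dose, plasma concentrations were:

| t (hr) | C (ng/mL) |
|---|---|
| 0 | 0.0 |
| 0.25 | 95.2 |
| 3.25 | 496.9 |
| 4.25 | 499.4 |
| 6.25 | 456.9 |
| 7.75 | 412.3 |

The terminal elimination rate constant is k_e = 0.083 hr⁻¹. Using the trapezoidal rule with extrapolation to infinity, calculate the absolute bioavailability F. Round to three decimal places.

Trapezoidal AUC_0→7.75 (buccal film):
  [0→0.25]: (0.0+95.2)/2 × 0.25 = 11.9
  [0.25→3.25]: (95.2+496.9)/2 × 3 = 888.15
  [3.25→4.25]: (496.9+499.4)/2 × 1 = 498.15
  [4.25→6.25]: (499.4+456.9)/2 × 2 = 956.3
  [6.25→7.75]: (456.9+412.3)/2 × 1.5 = 651.9
  Sum = 3006.4 ng/mL·hr
Tail: C_last/k_e = 412.3/0.083 = 4967.470
AUC_0→∞ (buccal film) = 3006.4 + 4967.470 = 7973.87 ng/mL·hr
F = (AUC_ev/D_ev)/(AUC_iv/D_iv) = (7973.87/5)/(11900/5) = 1594.774/2380 = 0.6701

F = 0.670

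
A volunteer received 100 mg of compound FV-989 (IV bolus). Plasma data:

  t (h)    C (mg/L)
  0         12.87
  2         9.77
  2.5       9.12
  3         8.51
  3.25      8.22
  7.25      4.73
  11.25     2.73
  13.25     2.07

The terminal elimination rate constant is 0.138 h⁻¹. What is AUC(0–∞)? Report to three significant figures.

AUC = 94.5 mg/L·h

Trapezoidal AUC_0→13.25:
  [0→2]: (12.87+9.77)/2 × 2 = 22.64
  [2→2.5]: (9.77+9.12)/2 × 0.5 = 4.7225
  [2.5→3]: (9.12+8.51)/2 × 0.5 = 4.4075
  [3→3.25]: (8.51+8.22)/2 × 0.25 = 2.09125
  [3.25→7.25]: (8.22+4.73)/2 × 4 = 25.9
  [7.25→11.25]: (4.73+2.73)/2 × 4 = 14.92
  [11.25→13.25]: (2.73+2.07)/2 × 2 = 4.8
  Sum = 79.48125 mg/L·h
Extrapolated tail: C_last / k_e = 2.07 / 0.138 = 15.000
AUC_0→∞ = 79.48125 + 15.000 = 94.48125 mg/L·h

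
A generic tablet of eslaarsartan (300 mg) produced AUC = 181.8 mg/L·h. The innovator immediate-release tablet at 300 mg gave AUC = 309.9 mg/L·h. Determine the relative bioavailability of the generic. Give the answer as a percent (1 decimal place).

F_rel = 58.7%

F_rel = (AUC_test/D_test) / (AUC_ref/D_ref)
      = (181.8/300) / (309.9/300)
      = 0.606 / 1.033 = 0.5866 = 58.66%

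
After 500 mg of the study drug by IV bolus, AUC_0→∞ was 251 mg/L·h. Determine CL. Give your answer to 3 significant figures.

CL = Dose_iv / AUC_0→∞
   = 500 / 251 = 1.99203 L/h

CL = 1.99 L/h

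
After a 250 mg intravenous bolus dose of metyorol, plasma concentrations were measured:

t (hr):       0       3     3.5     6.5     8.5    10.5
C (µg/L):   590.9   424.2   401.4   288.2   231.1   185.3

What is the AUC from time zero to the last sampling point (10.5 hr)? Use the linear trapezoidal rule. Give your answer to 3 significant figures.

Trapezoidal AUC_0→10.5:
  [0→3]: (590.9+424.2)/2 × 3 = 1522.65
  [3→3.5]: (424.2+401.4)/2 × 0.5 = 206.4
  [3.5→6.5]: (401.4+288.2)/2 × 3 = 1034.4
  [6.5→8.5]: (288.2+231.1)/2 × 2 = 519.3
  [8.5→10.5]: (231.1+185.3)/2 × 2 = 416.4
  Sum = 3699.15 µg/L·hr

AUC = 3700 µg/L·hr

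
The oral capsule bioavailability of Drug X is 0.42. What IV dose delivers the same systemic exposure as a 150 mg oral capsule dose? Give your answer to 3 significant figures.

D_iv = 63.0 mg

Systemic exposure from an extravascular dose = F × D_ev, so the equivalent IV dose is F × D_ev.
D_iv = F × D_ev = 0.42 × 150 = 63 mg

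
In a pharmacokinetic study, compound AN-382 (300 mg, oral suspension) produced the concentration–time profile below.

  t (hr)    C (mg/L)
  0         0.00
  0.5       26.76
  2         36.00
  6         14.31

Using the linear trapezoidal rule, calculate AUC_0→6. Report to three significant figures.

AUC = 154 mg/L·hr

Trapezoidal AUC_0→6:
  [0→0.5]: (0.00+26.76)/2 × 0.5 = 6.69
  [0.5→2]: (26.76+36.00)/2 × 1.5 = 47.07
  [2→6]: (36.00+14.31)/2 × 4 = 100.62
  Sum = 154.38 mg/L·hr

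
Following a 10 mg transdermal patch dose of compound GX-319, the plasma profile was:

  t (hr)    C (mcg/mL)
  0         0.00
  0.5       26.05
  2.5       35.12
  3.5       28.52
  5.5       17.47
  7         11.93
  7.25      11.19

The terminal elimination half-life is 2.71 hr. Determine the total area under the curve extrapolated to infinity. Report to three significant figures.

AUC = 214 mcg/mL·hr

Trapezoidal AUC_0→7.25:
  [0→0.5]: (0.00+26.05)/2 × 0.5 = 6.5125
  [0.5→2.5]: (26.05+35.12)/2 × 2 = 61.17
  [2.5→3.5]: (35.12+28.52)/2 × 1 = 31.82
  [3.5→5.5]: (28.52+17.47)/2 × 2 = 45.99
  [5.5→7]: (17.47+11.93)/2 × 1.5 = 22.05
  [7→7.25]: (11.93+11.19)/2 × 0.25 = 2.89
  Sum = 170.4325 mcg/mL·hr
k_e = ln2 / t½ = 0.693147 / 2.71 = 0.2558 hr^-1
Extrapolated tail: C_last / k_e = 11.19 / 0.2558 = 43.745
AUC_0→∞ = 170.4325 + 43.745 = 214.1775 mcg/mL·hr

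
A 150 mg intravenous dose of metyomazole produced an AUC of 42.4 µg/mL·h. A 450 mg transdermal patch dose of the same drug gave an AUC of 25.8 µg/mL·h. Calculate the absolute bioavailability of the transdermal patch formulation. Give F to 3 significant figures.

F = (AUC_ev / D_ev) / (AUC_iv / D_iv)
  = (25.8/450) / (42.4/150)
  = 0.0573333 / 0.282667 = 0.2028

F = 0.203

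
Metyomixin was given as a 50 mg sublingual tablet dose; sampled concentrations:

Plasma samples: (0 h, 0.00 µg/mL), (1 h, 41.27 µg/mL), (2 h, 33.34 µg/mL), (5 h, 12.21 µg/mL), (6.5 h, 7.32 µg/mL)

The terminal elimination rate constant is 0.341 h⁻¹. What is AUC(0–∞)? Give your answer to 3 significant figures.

Trapezoidal AUC_0→6.5:
  [0→1]: (0.00+41.27)/2 × 1 = 20.635
  [1→2]: (41.27+33.34)/2 × 1 = 37.305
  [2→5]: (33.34+12.21)/2 × 3 = 68.325
  [5→6.5]: (12.21+7.32)/2 × 1.5 = 14.6475
  Sum = 140.9125 µg/mL·h
Extrapolated tail: C_last / k_e = 7.32 / 0.341 = 21.466
AUC_0→∞ = 140.9125 + 21.466 = 162.3785 µg/mL·h

AUC = 162 µg/mL·h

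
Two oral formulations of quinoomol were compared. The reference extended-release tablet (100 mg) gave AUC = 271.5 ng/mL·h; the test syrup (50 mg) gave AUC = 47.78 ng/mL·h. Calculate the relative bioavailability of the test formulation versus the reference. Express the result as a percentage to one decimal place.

F_rel = (AUC_test/D_test) / (AUC_ref/D_ref)
      = (47.78/50) / (271.5/100)
      = 0.9556 / 2.715 = 0.3520 = 35.20%

F_rel = 35.2%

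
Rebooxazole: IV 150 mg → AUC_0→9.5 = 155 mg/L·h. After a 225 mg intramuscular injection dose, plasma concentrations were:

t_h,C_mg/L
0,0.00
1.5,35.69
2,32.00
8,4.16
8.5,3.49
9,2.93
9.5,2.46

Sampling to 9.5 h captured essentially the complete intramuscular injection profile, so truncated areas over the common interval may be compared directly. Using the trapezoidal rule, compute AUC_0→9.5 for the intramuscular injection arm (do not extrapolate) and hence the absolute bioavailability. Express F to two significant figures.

Trapezoidal AUC_0→9.5 (intramuscular injection):
  [0→1.5]: (0.00+35.69)/2 × 1.5 = 26.7675
  [1.5→2]: (35.69+32.00)/2 × 0.5 = 16.9225
  [2→8]: (32.00+4.16)/2 × 6 = 108.48
  [8→8.5]: (4.16+3.49)/2 × 0.5 = 1.9125
  [8.5→9]: (3.49+2.93)/2 × 0.5 = 1.605
  [9→9.5]: (2.93+2.46)/2 × 0.5 = 1.3475
  Sum = 157.035 mg/L·h
F = (AUC_ev/D_ev)/(AUC_iv/D_iv) = (157.035/225)/(155/150) = 0.697933/1.03333 = 0.6754

F = 0.68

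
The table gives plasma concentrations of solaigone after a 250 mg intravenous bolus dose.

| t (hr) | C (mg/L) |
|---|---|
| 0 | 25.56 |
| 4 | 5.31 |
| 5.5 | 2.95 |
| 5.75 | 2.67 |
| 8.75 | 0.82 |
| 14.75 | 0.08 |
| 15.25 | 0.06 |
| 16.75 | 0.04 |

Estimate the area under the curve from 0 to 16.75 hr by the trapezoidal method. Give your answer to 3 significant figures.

Trapezoidal AUC_0→16.75:
  [0→4]: (25.56+5.31)/2 × 4 = 61.74
  [4→5.5]: (5.31+2.95)/2 × 1.5 = 6.195
  [5.5→5.75]: (2.95+2.67)/2 × 0.25 = 0.7025
  [5.75→8.75]: (2.67+0.82)/2 × 3 = 5.235
  [8.75→14.75]: (0.82+0.08)/2 × 6 = 2.7
  [14.75→15.25]: (0.08+0.06)/2 × 0.5 = 0.035
  [15.25→16.75]: (0.06+0.04)/2 × 1.5 = 0.075
  Sum = 76.6825 mg/L·hr

AUC = 76.7 mg/L·hr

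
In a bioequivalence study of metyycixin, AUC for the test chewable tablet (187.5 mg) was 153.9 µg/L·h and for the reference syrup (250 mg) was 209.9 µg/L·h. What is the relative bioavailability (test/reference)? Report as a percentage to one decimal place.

F_rel = 97.8%

F_rel = (AUC_test/D_test) / (AUC_ref/D_ref)
      = (153.9/187.5) / (209.9/250)
      = 0.8208 / 0.8396 = 0.9776 = 97.76%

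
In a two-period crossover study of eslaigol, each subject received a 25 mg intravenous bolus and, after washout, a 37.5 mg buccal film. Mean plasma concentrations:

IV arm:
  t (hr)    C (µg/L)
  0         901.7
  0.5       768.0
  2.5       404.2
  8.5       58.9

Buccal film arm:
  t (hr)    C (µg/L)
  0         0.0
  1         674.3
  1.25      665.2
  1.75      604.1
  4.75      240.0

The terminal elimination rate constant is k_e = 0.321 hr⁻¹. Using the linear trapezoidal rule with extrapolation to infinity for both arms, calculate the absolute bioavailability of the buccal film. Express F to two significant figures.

Trapezoidal AUC_0→8.5 (IV):
  [0→0.5]: (901.7+768.0)/2 × 0.5 = 417.425
  [0.5→2.5]: (768.0+404.2)/2 × 2 = 1172.2
  [2.5→8.5]: (404.2+58.9)/2 × 6 = 1389.3
  Sum = 2978.925 µg/L·hr
IV tail: 58.9/0.321 = 183.489; AUC_iv,0→∞ = 2978.925 + 183.489 = 3162.414 µg/L·hr
Trapezoidal AUC_0→4.75 (buccal film):
  [0→1]: (0.0+674.3)/2 × 1 = 337.15
  [1→1.25]: (674.3+665.2)/2 × 0.25 = 167.4375
  [1.25→1.75]: (665.2+604.1)/2 × 0.5 = 317.325
  [1.75→4.75]: (604.1+240.0)/2 × 3 = 1266.15
  Sum = 2088.0625 µg/L·hr
buccal film tail: 240.0/0.321 = 747.664; AUC_ev,0→∞ = 2088.0625 + 747.664 = 2835.7265 µg/L·hr
F = (AUC_ev/D_ev)/(AUC_iv/D_iv) = (2835.7265/37.5)/(3162.414/25) = 75.6194/126.49656 = 0.5978

F = 0.60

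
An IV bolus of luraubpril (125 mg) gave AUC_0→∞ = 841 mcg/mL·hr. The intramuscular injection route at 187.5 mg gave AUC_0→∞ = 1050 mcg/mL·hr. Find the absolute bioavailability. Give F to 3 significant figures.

F = 0.832

F = (AUC_ev / D_ev) / (AUC_iv / D_iv)
  = (1050/187.5) / (841/125)
  = 5.6 / 6.728 = 0.8323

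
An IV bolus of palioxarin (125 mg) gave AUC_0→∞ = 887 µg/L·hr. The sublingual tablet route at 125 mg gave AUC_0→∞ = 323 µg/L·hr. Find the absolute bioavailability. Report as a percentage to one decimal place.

F = 36.4%

F = (AUC_ev / D_ev) / (AUC_iv / D_iv)
  = (323/125) / (887/125)
  = 2.584 / 7.096 = 0.3641
  = 36.41%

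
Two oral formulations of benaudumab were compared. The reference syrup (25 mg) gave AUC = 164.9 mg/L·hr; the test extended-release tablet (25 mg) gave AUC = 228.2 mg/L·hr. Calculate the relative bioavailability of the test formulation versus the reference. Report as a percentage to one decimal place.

F_rel = (AUC_test/D_test) / (AUC_ref/D_ref)
      = (228.2/25) / (164.9/25)
      = 9.128 / 6.596 = 1.3839 = 138.39%

F_rel = 138.4%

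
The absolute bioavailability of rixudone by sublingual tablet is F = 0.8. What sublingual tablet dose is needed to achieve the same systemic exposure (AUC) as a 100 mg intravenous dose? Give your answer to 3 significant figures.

D_sublingual = 125 mg

For equal systemic exposure: F × D_ev = D_iv
D_ev = D_iv / F = 100 / 0.8 = 125 mg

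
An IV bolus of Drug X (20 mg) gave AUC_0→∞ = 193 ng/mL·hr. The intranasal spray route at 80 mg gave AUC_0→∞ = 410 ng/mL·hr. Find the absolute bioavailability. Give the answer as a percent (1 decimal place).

F = (AUC_ev / D_ev) / (AUC_iv / D_iv)
  = (410/80) / (193/20)
  = 5.125 / 9.65 = 0.5311
  = 53.11%

F = 53.1%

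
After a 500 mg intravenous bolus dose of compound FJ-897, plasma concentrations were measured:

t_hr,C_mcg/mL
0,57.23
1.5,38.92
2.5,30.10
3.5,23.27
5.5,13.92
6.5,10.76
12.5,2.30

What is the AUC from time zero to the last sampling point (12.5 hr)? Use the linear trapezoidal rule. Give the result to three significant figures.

Trapezoidal AUC_0→12.5:
  [0→1.5]: (57.23+38.92)/2 × 1.5 = 72.1125
  [1.5→2.5]: (38.92+30.10)/2 × 1 = 34.51
  [2.5→3.5]: (30.10+23.27)/2 × 1 = 26.685
  [3.5→5.5]: (23.27+13.92)/2 × 2 = 37.19
  [5.5→6.5]: (13.92+10.76)/2 × 1 = 12.34
  [6.5→12.5]: (10.76+2.30)/2 × 6 = 39.18
  Sum = 222.0175 mcg/mL·hr

AUC = 222 mcg/mL·hr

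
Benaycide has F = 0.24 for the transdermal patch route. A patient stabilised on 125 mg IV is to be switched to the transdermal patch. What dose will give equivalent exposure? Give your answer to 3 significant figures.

D_transdermal = 521 mg

For equal systemic exposure: F × D_ev = D_iv
D_ev = D_iv / F = 125 / 0.24 = 520.833 mg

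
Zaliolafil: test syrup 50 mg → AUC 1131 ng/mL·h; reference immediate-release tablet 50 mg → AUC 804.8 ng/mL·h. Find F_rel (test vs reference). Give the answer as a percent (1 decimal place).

F_rel = (AUC_test/D_test) / (AUC_ref/D_ref)
      = (1131/50) / (804.8/50)
      = 22.62 / 16.096 = 1.4053 = 140.53%

F_rel = 140.5%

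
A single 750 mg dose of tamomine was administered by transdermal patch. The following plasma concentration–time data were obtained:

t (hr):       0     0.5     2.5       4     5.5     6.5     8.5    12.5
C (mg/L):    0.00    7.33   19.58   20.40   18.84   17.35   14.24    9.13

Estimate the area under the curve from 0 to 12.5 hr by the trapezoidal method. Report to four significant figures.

Trapezoidal AUC_0→12.5:
  [0→0.5]: (0.00+7.33)/2 × 0.5 = 1.8325
  [0.5→2.5]: (7.33+19.58)/2 × 2 = 26.91
  [2.5→4]: (19.58+20.40)/2 × 1.5 = 29.985
  [4→5.5]: (20.40+18.84)/2 × 1.5 = 29.43
  [5.5→6.5]: (18.84+17.35)/2 × 1 = 18.095
  [6.5→8.5]: (17.35+14.24)/2 × 2 = 31.59
  [8.5→12.5]: (14.24+9.13)/2 × 4 = 46.74
  Sum = 184.5825 mg/L·hr

AUC = 184.6 mg/L·hr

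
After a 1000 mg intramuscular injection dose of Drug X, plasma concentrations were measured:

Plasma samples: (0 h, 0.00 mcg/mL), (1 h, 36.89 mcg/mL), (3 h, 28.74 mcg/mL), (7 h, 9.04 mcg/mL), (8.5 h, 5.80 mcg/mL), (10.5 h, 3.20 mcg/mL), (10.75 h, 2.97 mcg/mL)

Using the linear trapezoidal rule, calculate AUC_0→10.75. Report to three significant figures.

AUC = 181 mcg/mL·h

Trapezoidal AUC_0→10.75:
  [0→1]: (0.00+36.89)/2 × 1 = 18.445
  [1→3]: (36.89+28.74)/2 × 2 = 65.63
  [3→7]: (28.74+9.04)/2 × 4 = 75.56
  [7→8.5]: (9.04+5.80)/2 × 1.5 = 11.13
  [8.5→10.5]: (5.80+3.20)/2 × 2 = 9.0
  [10.5→10.75]: (3.20+2.97)/2 × 0.25 = 0.77125
  Sum = 180.53625 mcg/mL·h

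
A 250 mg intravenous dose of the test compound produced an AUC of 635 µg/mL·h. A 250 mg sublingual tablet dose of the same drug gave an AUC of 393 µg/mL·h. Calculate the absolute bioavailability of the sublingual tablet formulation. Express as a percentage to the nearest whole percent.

F = (AUC_ev / D_ev) / (AUC_iv / D_iv)
  = (393/250) / (635/250)
  = 1.572 / 2.54 = 0.6189
  = 61.89%

F = 62%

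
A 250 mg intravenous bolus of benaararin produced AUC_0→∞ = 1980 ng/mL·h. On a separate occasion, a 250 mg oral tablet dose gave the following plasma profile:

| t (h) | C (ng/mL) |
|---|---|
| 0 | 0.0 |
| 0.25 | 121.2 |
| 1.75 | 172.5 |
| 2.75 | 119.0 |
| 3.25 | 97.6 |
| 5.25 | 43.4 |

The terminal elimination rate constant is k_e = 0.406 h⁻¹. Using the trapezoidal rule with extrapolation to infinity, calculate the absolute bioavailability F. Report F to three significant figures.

Trapezoidal AUC_0→5.25 (oral tablet):
  [0→0.25]: (0.0+121.2)/2 × 0.25 = 15.15
  [0.25→1.75]: (121.2+172.5)/2 × 1.5 = 220.275
  [1.75→2.75]: (172.5+119.0)/2 × 1 = 145.75
  [2.75→3.25]: (119.0+97.6)/2 × 0.5 = 54.15
  [3.25→5.25]: (97.6+43.4)/2 × 2 = 141.0
  Sum = 576.325 ng/mL·h
Tail: C_last/k_e = 43.4/0.406 = 106.897
AUC_0→∞ (oral tablet) = 576.325 + 106.897 = 683.222 ng/mL·h
F = (AUC_ev/D_ev)/(AUC_iv/D_iv) = (683.222/250)/(1980/250) = 2.732888/7.92 = 0.3451

F = 0.345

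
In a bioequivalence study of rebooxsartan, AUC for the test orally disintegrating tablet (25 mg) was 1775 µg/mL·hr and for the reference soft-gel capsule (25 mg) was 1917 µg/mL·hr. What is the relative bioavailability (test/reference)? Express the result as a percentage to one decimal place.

F_rel = 92.6%

F_rel = (AUC_test/D_test) / (AUC_ref/D_ref)
      = (1775/25) / (1917/25)
      = 71 / 76.68 = 0.9259 = 92.59%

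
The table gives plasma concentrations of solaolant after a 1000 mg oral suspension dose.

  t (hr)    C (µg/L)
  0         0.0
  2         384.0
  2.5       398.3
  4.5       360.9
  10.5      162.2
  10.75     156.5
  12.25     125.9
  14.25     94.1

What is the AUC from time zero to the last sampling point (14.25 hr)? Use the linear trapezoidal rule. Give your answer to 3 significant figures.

AUC = 3380 µg/L·hr

Trapezoidal AUC_0→14.25:
  [0→2]: (0.0+384.0)/2 × 2 = 384.0
  [2→2.5]: (384.0+398.3)/2 × 0.5 = 195.575
  [2.5→4.5]: (398.3+360.9)/2 × 2 = 759.2
  [4.5→10.5]: (360.9+162.2)/2 × 6 = 1569.3
  [10.5→10.75]: (162.2+156.5)/2 × 0.25 = 39.8375
  [10.75→12.25]: (156.5+125.9)/2 × 1.5 = 211.8
  [12.25→14.25]: (125.9+94.1)/2 × 2 = 220.0
  Sum = 3379.7125 µg/L·hr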